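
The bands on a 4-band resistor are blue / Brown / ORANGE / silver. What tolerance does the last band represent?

±10%

The last band, silver, is the tolerance band.
Silver corresponds to ±10%.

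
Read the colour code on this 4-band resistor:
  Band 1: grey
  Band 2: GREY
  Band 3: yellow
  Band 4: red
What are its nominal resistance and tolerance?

880000 Ω ±2%

Grey → 8 (first significant figure)
Grey → 8 (second significant figure)
Yellow → ×10^4 multiplier
Red → ±2% tolerance
88 × 10000 = 880000 Ω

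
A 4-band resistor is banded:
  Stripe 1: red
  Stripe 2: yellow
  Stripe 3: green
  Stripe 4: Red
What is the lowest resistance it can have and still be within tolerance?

2352000 Ω

Red → 2 (first significant figure)
Yellow → 4 (second significant figure)
Green → ×10^5 multiplier
Red → ±2% tolerance
24 × 100000 = 2400000 Ω
Lowest = 2400000 × (1 − 2/100) = 2352000 Ω.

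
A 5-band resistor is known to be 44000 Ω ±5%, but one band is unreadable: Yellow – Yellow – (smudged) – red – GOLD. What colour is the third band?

44000 Ω = 440 × 10^2.
The third band gives digit 0 of the significand, and 0 is black.

black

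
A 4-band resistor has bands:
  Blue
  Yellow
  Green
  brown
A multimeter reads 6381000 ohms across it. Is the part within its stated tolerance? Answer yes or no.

yes

Blue → 6 (first significant figure)
Yellow → 4 (second significant figure)
Green → ×10^5 multiplier
Brown → ±1% tolerance
64 × 100000 = 6400000 Ω
Allowed range: 6336000 Ω to 6464000 Ω.
6381000 ohms lies inside that range.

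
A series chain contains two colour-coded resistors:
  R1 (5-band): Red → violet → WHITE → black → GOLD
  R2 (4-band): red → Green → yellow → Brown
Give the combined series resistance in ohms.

R1: red, violet, white → 279; black ×1 → 279 Ω.
R2: red, green → 25; yellow ×10^4 → 250000 Ω.
Series: 279 + 250000 = 250279 Ω.

250279 Ω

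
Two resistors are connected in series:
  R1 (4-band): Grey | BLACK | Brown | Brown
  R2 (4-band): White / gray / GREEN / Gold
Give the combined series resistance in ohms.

R1: grey, black → 80; brown ×10 → 800 Ω.
R2: white, grey → 98; green ×10^5 → 9800000 Ω.
Series: 800 + 9800000 = 9800800 Ω.

9800800 Ω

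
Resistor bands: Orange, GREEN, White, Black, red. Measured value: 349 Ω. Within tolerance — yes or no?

Orange → 3 (first significant figure)
Green → 5 (second significant figure)
White → 9 (third significant figure)
Black → ×1 multiplier
Red → ±2% tolerance
359 × 1 = 359 Ω
Allowed range: 351.82 Ω to 366.18 Ω.
349 Ω lies outside that range.

no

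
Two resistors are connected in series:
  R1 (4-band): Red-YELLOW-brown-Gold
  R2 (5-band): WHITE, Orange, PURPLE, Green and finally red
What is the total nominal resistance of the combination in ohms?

R1: red, yellow → 24; brown ×10 → 240 Ω.
R2: white, orange, violet → 937; green ×10^5 → 93700000 Ω.
Series: 240 + 93700000 = 93700240 Ω.

93700240 Ω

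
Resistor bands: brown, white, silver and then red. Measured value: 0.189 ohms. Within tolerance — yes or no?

Brown → 1 (first significant figure)
White → 9 (second significant figure)
Silver → ×0.01 multiplier
Red → ±2% tolerance
19 × 0.01 = 0.19 Ω
Allowed range: 0.1862 Ω to 0.1938 Ω.
0.189 ohms lies inside that range.

yes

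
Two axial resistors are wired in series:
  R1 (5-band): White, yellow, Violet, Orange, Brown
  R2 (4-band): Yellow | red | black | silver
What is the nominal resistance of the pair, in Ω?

R1: white, yellow, violet → 947; orange ×10^3 → 947000 Ω.
R2: yellow, red → 42; black ×1 → 42 Ω.
Series: 947000 + 42 = 947042 Ω.

947042 Ω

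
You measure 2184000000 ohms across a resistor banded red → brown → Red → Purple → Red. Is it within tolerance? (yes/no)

Red → 2 (first significant figure)
Brown → 1 (second significant figure)
Red → 2 (third significant figure)
Violet → ×10^7 multiplier
Red → ±2% tolerance
212 × 10000000 = 2120000000 Ω
Allowed range: 2077600000 Ω to 2162400000 Ω.
2184000000 ohms lies outside that range.

no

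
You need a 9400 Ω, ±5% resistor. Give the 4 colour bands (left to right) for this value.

9400 Ω = 94 × 10^2.
9 → white
4 → yellow
Multiplier 10^2 → red.
±5% tolerance → gold.

white, yellow, red, gold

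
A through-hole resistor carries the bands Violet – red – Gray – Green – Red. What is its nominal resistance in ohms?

72800000 Ω

Violet → 7 (first significant figure)
Red → 2 (second significant figure)
Grey → 8 (third significant figure)
Green → ×10^5 multiplier
728 × 100000 = 72800000 Ω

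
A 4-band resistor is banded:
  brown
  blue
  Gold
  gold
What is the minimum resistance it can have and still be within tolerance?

Brown → 1 (first significant figure)
Blue → 6 (second significant figure)
Gold → ×0.1 multiplier
Gold → ±5% tolerance
16 × 0.1 = 1.6 Ω
Minimum = 1.6 × (1 − 5/100) = 1.52 Ω.

1.52 Ω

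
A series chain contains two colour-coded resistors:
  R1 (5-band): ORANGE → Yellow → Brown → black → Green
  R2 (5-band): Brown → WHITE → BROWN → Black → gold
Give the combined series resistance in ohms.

R1: orange, yellow, brown → 341; black ×1 → 341 Ω.
R2: brown, white, brown → 191; black ×1 → 191 Ω.
Series: 341 + 191 = 532 Ω.

532 Ω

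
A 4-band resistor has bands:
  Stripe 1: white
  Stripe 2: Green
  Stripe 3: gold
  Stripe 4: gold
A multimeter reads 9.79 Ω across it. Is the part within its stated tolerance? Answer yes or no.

yes

White → 9 (first significant figure)
Green → 5 (second significant figure)
Gold → ×0.1 multiplier
Gold → ±5% tolerance
95 × 0.1 = 9.5 Ω
Allowed range: 9.025 Ω to 9.975 Ω.
9.79 Ω lies inside that range.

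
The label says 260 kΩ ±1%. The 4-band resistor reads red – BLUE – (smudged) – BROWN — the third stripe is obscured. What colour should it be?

yellow

260000 Ω = 26 × 10^4.
The third band is the multiplier, 10^4, which is yellow.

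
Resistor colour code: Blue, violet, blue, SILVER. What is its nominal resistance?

Blue → 6 (first significant figure)
Violet → 7 (second significant figure)
Blue → ×10^6 multiplier
67 × 1000000 = 67000000 Ω

67000000 Ω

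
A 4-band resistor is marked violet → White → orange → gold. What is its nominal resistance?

79000 Ω

Violet → 7 (first significant figure)
White → 9 (second significant figure)
Orange → ×10^3 multiplier
79 × 1000 = 79000 Ω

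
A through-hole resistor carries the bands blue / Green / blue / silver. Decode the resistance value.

65000000 Ω

Blue → 6 (first significant figure)
Green → 5 (second significant figure)
Blue → ×10^6 multiplier
65 × 1000000 = 65000000 Ω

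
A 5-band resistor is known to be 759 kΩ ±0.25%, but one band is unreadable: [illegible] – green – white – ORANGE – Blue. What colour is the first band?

759000 Ω = 759 × 10^3.
The first band gives digit 7 of the significand, and 7 is violet.

violet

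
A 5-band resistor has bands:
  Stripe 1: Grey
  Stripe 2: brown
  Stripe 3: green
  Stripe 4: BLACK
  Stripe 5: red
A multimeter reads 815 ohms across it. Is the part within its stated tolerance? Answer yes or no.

Grey → 8 (first significant figure)
Brown → 1 (second significant figure)
Green → 5 (third significant figure)
Black → ×1 multiplier
Red → ±2% tolerance
815 × 1 = 815 Ω
Allowed range: 798.7 Ω to 831.3 Ω.
815 ohms lies inside that range.

yes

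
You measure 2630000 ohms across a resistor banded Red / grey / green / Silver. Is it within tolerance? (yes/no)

yes

Red → 2 (first significant figure)
Grey → 8 (second significant figure)
Green → ×10^5 multiplier
Silver → ±10% tolerance
28 × 100000 = 2800000 Ω
Allowed range: 2520000 Ω to 3080000 Ω.
2630000 ohms lies inside that range.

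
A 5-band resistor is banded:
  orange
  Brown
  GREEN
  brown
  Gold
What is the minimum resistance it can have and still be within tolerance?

Orange → 3 (first significant figure)
Brown → 1 (second significant figure)
Green → 5 (third significant figure)
Brown → ×10 multiplier
Gold → ±5% tolerance
315 × 10 = 3150 Ω
Minimum = 3150 × (1 − 5/100) = 2992.5 Ω.

2992.5 Ω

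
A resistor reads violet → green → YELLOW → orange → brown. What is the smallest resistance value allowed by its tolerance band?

Violet → 7 (first significant figure)
Green → 5 (second significant figure)
Yellow → 4 (third significant figure)
Orange → ×10^3 multiplier
Brown → ±1% tolerance
754 × 1000 = 754000 Ω
Smallest = 754000 × (1 − 1/100) = 746460 Ω.

746460 Ω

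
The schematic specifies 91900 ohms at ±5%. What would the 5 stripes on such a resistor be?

91900 Ω = 919 × 10^2.
9 → white
1 → brown
9 → white
Multiplier 10^2 → red.
±5% tolerance → gold.

white, brown, white, red, gold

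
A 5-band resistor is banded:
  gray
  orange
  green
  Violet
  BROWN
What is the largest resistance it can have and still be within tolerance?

Grey → 8 (first significant figure)
Orange → 3 (second significant figure)
Green → 5 (third significant figure)
Violet → ×10^7 multiplier
Brown → ±1% tolerance
835 × 10000000 = 8350000000 Ω
Largest = 8350000000 × (1 + 1/100) = 8433500000 Ω.

8433500000 Ω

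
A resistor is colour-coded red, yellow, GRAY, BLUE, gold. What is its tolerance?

±5%

The last band, gold, is the tolerance band.
Gold corresponds to ±5%.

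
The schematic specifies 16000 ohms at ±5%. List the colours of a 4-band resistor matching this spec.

brown, blue, orange, gold

16000 Ω = 16 × 10^3.
1 → brown
6 → blue
Multiplier 10^3 → orange.
±5% tolerance → gold.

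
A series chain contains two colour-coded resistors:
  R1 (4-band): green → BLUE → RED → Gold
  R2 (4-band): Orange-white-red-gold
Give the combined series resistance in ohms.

R1: green, blue → 56; red ×10^2 → 5600 Ω.
R2: orange, white → 39; red ×10^2 → 3900 Ω.
Series: 5600 + 3900 = 9500 Ω.

9500 Ω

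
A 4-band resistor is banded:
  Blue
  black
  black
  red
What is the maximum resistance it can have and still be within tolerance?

61.2 Ω

Blue → 6 (first significant figure)
Black → 0 (second significant figure)
Black → ×1 multiplier
Red → ±2% tolerance
60 × 1 = 60 Ω
Maximum = 60 × (1 + 2/100) = 61.2 Ω.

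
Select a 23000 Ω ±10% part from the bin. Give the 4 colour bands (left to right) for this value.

red, orange, orange, silver

23000 Ω = 23 × 10^3.
2 → red
3 → orange
Multiplier 10^3 → orange.
±10% tolerance → silver.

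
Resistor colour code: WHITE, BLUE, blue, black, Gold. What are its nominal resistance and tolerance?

White → 9 (first significant figure)
Blue → 6 (second significant figure)
Blue → 6 (third significant figure)
Black → ×1 multiplier
Gold → ±5% tolerance
966 × 1 = 966 Ω

966 Ω ±5%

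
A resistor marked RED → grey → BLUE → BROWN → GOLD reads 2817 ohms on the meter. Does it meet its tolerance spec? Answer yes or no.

Red → 2 (first significant figure)
Grey → 8 (second significant figure)
Blue → 6 (third significant figure)
Brown → ×10 multiplier
Gold → ±5% tolerance
286 × 10 = 2860 Ω
Allowed range: 2717 Ω to 3003 Ω.
2817 ohms lies inside that range.

yes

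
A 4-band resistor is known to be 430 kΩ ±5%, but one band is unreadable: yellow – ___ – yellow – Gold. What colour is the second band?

430000 Ω = 43 × 10^4.
The second band gives digit 3 of the significand, and 3 is orange.

orange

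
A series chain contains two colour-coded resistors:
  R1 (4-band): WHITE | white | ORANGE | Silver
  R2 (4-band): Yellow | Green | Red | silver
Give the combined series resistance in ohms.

R1: white, white → 99; orange ×10^3 → 99000 Ω.
R2: yellow, green → 45; red ×10^2 → 4500 Ω.
Series: 99000 + 4500 = 103500 Ω.

103500 Ω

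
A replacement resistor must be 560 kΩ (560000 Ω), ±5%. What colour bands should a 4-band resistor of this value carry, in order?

green, blue, yellow, gold

560000 Ω = 56 × 10^4.
5 → green
6 → blue
Multiplier 10^4 → yellow.
±5% tolerance → gold.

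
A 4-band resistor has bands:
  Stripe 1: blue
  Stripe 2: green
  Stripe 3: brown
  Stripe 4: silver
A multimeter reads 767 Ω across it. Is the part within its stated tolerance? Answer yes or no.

Blue → 6 (first significant figure)
Green → 5 (second significant figure)
Brown → ×10 multiplier
Silver → ±10% tolerance
65 × 10 = 650 Ω
Allowed range: 585 Ω to 715 Ω.
767 Ω lies outside that range.

no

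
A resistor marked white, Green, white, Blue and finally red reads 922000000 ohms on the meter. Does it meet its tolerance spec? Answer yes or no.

White → 9 (first significant figure)
Green → 5 (second significant figure)
White → 9 (third significant figure)
Blue → ×10^6 multiplier
Red → ±2% tolerance
959 × 1000000 = 959000000 Ω
Allowed range: 939820000 Ω to 978180000 Ω.
922000000 ohms lies outside that range.

no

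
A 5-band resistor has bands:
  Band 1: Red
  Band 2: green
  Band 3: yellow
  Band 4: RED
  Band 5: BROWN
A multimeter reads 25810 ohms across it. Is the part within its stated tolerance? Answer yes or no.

Red → 2 (first significant figure)
Green → 5 (second significant figure)
Yellow → 4 (third significant figure)
Red → ×10^2 multiplier
Brown → ±1% tolerance
254 × 100 = 25400 Ω
Allowed range: 25146 Ω to 25654 Ω.
25810 ohms lies outside that range.

no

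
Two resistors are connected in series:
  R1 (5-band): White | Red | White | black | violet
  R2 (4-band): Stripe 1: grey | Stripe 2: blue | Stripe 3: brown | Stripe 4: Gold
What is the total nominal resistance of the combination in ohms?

1789 Ω

R1: white, red, white → 929; black ×1 → 929 Ω.
R2: grey, blue → 86; brown ×10 → 860 Ω.
Series: 929 + 860 = 1789 Ω.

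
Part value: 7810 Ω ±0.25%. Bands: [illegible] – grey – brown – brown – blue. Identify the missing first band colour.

violet

7810 Ω = 781 × 10^1.
The first band gives digit 7 of the significand, and 7 is violet.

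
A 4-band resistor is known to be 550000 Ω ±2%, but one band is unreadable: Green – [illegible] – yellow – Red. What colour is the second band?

green

550000 Ω = 55 × 10^4.
The second band gives digit 5 of the significand, and 5 is green.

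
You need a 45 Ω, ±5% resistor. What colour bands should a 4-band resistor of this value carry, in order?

45 Ω = 45 × 10^0.
4 → yellow
5 → green
Multiplier 10^0 → black.
±5% tolerance → gold.

yellow, green, black, gold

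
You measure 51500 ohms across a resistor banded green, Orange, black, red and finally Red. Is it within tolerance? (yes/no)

Green → 5 (first significant figure)
Orange → 3 (second significant figure)
Black → 0 (third significant figure)
Red → ×10^2 multiplier
Red → ±2% tolerance
530 × 100 = 53000 Ω
Allowed range: 51940 Ω to 54060 Ω.
51500 ohms lies outside that range.

no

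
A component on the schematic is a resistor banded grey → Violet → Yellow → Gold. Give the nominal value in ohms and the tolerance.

Grey → 8 (first significant figure)
Violet → 7 (second significant figure)
Yellow → ×10^4 multiplier
Gold → ±5% tolerance
87 × 10000 = 870000 Ω

870000 Ω ±5%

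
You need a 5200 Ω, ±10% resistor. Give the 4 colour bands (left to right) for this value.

5200 Ω = 52 × 10^2.
5 → green
2 → red
Multiplier 10^2 → red.
±10% tolerance → silver.

green, red, red, silver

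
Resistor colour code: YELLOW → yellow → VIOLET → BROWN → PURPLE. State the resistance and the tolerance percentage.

Yellow → 4 (first significant figure)
Yellow → 4 (second significant figure)
Violet → 7 (third significant figure)
Brown → ×10 multiplier
Violet → ±0.1% tolerance
447 × 10 = 4470 Ω

4470 Ω ±0.1%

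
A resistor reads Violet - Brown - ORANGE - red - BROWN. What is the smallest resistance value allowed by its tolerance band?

70587 Ω

Violet → 7 (first significant figure)
Brown → 1 (second significant figure)
Orange → 3 (third significant figure)
Red → ×10^2 multiplier
Brown → ±1% tolerance
713 × 100 = 71300 Ω
Smallest = 71300 × (1 − 1/100) = 70587 Ω.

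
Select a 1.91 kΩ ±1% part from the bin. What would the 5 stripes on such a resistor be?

1910 Ω = 191 × 10^1.
1 → brown
9 → white
1 → brown
Multiplier 10^1 → brown.
±1% tolerance → brown.

brown, white, brown, brown, brown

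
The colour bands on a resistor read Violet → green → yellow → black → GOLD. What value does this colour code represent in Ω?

Violet → 7 (first significant figure)
Green → 5 (second significant figure)
Yellow → 4 (third significant figure)
Black → ×1 multiplier
754 × 1 = 754 Ω

754 Ω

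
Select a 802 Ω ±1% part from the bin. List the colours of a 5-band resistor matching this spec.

802 Ω = 802 × 10^0.
8 → grey
0 → black
2 → red
Multiplier 10^0 → black.
±1% tolerance → brown.

grey, black, red, black, brown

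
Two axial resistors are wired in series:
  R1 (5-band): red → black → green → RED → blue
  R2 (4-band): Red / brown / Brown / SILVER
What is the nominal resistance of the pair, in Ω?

R1: red, black, green → 205; red ×10^2 → 20500 Ω.
R2: red, brown → 21; brown ×10 → 210 Ω.
Series: 20500 + 210 = 20710 Ω.

20710 Ω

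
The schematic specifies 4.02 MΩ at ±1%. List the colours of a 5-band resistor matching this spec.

yellow, black, red, yellow, brown

4020000 Ω = 402 × 10^4.
4 → yellow
0 → black
2 → red
Multiplier 10^4 → yellow.
±1% tolerance → brown.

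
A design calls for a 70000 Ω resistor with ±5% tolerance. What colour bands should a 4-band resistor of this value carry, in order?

70000 Ω = 70 × 10^3.
7 → violet
0 → black
Multiplier 10^3 → orange.
±5% tolerance → gold.

violet, black, orange, gold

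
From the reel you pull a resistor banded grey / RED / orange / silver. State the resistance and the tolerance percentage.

82000 Ω ±10%

Grey → 8 (first significant figure)
Red → 2 (second significant figure)
Orange → ×10^3 multiplier
Silver → ±10% tolerance
82 × 1000 = 82000 Ω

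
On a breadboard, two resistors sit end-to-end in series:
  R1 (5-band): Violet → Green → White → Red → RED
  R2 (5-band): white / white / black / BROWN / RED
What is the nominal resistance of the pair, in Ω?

85800 Ω

R1: violet, green, white → 759; red ×10^2 → 75900 Ω.
R2: white, white, black → 990; brown ×10 → 9900 Ω.
Series: 75900 + 9900 = 85800 Ω.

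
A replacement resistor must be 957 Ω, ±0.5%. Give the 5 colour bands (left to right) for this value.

white, green, violet, black, green

957 Ω = 957 × 10^0.
9 → white
5 → green
7 → violet
Multiplier 10^0 → black.
±0.5% tolerance → green.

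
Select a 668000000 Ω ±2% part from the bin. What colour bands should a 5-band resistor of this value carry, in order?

668000000 Ω = 668 × 10^6.
6 → blue
6 → blue
8 → grey
Multiplier 10^6 → blue.
±2% tolerance → red.

blue, blue, grey, blue, red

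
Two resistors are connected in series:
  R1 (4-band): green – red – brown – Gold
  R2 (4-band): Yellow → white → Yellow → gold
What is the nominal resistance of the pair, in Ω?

R1: green, red → 52; brown ×10 → 520 Ω.
R2: yellow, white → 49; yellow ×10^4 → 490000 Ω.
Series: 520 + 490000 = 490520 Ω.

490520 Ω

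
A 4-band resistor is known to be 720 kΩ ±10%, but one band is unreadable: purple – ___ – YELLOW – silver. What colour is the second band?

red

720000 Ω = 72 × 10^4.
The second band gives digit 2 of the significand, and 2 is red.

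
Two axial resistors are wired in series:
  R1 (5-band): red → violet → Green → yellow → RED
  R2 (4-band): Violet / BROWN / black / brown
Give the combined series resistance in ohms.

2750071 Ω

R1: red, violet, green → 275; yellow ×10^4 → 2750000 Ω.
R2: violet, brown → 71; black ×1 → 71 Ω.
Series: 2750000 + 71 = 2750071 Ω.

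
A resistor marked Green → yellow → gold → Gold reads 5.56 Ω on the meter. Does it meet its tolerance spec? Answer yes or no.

yes

Green → 5 (first significant figure)
Yellow → 4 (second significant figure)
Gold → ×0.1 multiplier
Gold → ±5% tolerance
54 × 0.1 = 5.4 Ω
Allowed range: 5.13 Ω to 5.67 Ω.
5.56 Ω lies inside that range.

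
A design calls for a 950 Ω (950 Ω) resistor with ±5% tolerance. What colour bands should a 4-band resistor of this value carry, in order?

white, green, brown, gold

950 Ω = 95 × 10^1.
9 → white
5 → green
Multiplier 10^1 → brown.
±5% tolerance → gold.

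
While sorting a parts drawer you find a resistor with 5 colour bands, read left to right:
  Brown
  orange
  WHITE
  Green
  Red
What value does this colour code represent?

13900000 Ω

Brown → 1 (first significant figure)
Orange → 3 (second significant figure)
White → 9 (third significant figure)
Green → ×10^5 multiplier
139 × 100000 = 13900000 Ω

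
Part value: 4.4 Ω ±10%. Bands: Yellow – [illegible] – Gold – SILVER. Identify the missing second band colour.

yellow

4.4 Ω = 44 × 10^-1.
The second band gives digit 4 of the significand, and 4 is yellow.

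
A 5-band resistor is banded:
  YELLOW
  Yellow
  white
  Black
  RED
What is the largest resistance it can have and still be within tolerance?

457.98 Ω

Yellow → 4 (first significant figure)
Yellow → 4 (second significant figure)
White → 9 (third significant figure)
Black → ×1 multiplier
Red → ±2% tolerance
449 × 1 = 449 Ω
Largest = 449 × (1 + 2/100) = 457.98 Ω.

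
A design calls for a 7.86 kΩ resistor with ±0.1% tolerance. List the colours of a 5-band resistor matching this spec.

violet, grey, blue, brown, violet

7860 Ω = 786 × 10^1.
7 → violet
8 → grey
6 → blue
Multiplier 10^1 → brown.
±0.1% tolerance → violet.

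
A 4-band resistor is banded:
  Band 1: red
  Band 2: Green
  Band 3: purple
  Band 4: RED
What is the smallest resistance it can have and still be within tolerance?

245000000 Ω

Red → 2 (first significant figure)
Green → 5 (second significant figure)
Violet → ×10^7 multiplier
Red → ±2% tolerance
25 × 10000000 = 250000000 Ω
Smallest = 250000000 × (1 − 2/100) = 245000000 Ω.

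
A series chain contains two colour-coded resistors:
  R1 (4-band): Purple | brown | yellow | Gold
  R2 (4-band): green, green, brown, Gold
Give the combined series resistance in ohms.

R1: violet, brown → 71; yellow ×10^4 → 710000 Ω.
R2: green, green → 55; brown ×10 → 550 Ω.
Series: 710000 + 550 = 710550 Ω.

710550 Ω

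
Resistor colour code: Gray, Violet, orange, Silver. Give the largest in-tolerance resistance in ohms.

95700 Ω

Grey → 8 (first significant figure)
Violet → 7 (second significant figure)
Orange → ×10^3 multiplier
Silver → ±10% tolerance
87 × 1000 = 87000 Ω
Largest = 87000 × (1 + 10/100) = 95700 Ω.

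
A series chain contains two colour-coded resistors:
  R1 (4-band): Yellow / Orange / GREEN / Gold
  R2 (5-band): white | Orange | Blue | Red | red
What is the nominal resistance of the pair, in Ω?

4393600 Ω

R1: yellow, orange → 43; green ×10^5 → 4300000 Ω.
R2: white, orange, blue → 936; red ×10^2 → 93600 Ω.
Series: 4300000 + 93600 = 4393600 Ω.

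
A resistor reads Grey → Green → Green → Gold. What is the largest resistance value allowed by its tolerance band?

8925000 Ω

Grey → 8 (first significant figure)
Green → 5 (second significant figure)
Green → ×10^5 multiplier
Gold → ±5% tolerance
85 × 100000 = 8500000 Ω
Largest = 8500000 × (1 + 5/100) = 8925000 Ω.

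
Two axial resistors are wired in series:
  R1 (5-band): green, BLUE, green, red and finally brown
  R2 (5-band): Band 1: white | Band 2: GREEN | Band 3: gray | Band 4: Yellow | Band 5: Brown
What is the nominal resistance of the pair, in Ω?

R1: green, blue, green → 565; red ×10^2 → 56500 Ω.
R2: white, green, grey → 958; yellow ×10^4 → 9580000 Ω.
Series: 56500 + 9580000 = 9636500 Ω.

9636500 Ω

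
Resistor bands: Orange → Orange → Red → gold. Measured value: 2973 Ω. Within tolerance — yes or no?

Orange → 3 (first significant figure)
Orange → 3 (second significant figure)
Red → ×10^2 multiplier
Gold → ±5% tolerance
33 × 100 = 3300 Ω
Allowed range: 3135 Ω to 3465 Ω.
2973 Ω lies outside that range.

no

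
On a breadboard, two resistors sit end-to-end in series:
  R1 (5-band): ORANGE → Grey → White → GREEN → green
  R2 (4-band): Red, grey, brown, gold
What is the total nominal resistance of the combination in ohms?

R1: orange, grey, white → 389; green ×10^5 → 38900000 Ω.
R2: red, grey → 28; brown ×10 → 280 Ω.
Series: 38900000 + 280 = 38900280 Ω.

38900280 Ω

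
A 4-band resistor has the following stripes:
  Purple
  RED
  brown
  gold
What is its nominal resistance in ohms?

720 Ω

Violet → 7 (first significant figure)
Red → 2 (second significant figure)
Brown → ×10 multiplier
72 × 10 = 720 Ω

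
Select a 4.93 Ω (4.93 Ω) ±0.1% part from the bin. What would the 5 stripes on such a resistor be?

4.93 Ω = 493 × 10^-2.
4 → yellow
9 → white
3 → orange
Multiplier 10^-2 → silver.
±0.1% tolerance → violet.

yellow, white, orange, silver, violet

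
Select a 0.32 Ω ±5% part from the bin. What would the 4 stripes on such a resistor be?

orange, red, silver, gold

0.32 Ω = 32 × 10^-2.
3 → orange
2 → red
Multiplier 10^-2 → silver.
±5% tolerance → gold.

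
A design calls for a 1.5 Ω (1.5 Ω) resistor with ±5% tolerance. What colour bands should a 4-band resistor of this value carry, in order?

1.5 Ω = 15 × 10^-1.
1 → brown
5 → green
Multiplier 10^-1 → gold.
±5% tolerance → gold.

brown, green, gold, gold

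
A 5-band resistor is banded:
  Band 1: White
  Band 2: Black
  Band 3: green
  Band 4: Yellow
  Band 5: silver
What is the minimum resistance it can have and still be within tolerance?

White → 9 (first significant figure)
Black → 0 (second significant figure)
Green → 5 (third significant figure)
Yellow → ×10^4 multiplier
Silver → ±10% tolerance
905 × 10000 = 9050000 Ω
Minimum = 9050000 × (1 − 10/100) = 8145000 Ω.

8145000 Ω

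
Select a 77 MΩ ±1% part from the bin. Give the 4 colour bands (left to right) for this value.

violet, violet, blue, brown

77000000 Ω = 77 × 10^6.
7 → violet
7 → violet
Multiplier 10^6 → blue.
±1% tolerance → brown.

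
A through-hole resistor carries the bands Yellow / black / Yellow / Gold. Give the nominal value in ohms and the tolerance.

400000 Ω ±5%

Yellow → 4 (first significant figure)
Black → 0 (second significant figure)
Yellow → ×10^4 multiplier
Gold → ±5% tolerance
40 × 10000 = 400000 Ω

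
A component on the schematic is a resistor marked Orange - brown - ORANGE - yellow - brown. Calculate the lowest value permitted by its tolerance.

Orange → 3 (first significant figure)
Brown → 1 (second significant figure)
Orange → 3 (third significant figure)
Yellow → ×10^4 multiplier
Brown → ±1% tolerance
313 × 10000 = 3130000 Ω
Lowest = 3130000 × (1 − 1/100) = 3098700 Ω.

3098700 Ω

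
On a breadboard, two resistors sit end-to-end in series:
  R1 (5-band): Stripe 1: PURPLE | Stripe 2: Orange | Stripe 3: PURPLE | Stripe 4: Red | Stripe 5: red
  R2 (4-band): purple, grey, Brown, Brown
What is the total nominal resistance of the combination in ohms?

R1: violet, orange, violet → 737; red ×10^2 → 73700 Ω.
R2: violet, grey → 78; brown ×10 → 780 Ω.
Series: 73700 + 780 = 74480 Ω.

74480 Ω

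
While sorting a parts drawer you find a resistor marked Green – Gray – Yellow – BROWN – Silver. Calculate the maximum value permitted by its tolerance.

Green → 5 (first significant figure)
Grey → 8 (second significant figure)
Yellow → 4 (third significant figure)
Brown → ×10 multiplier
Silver → ±10% tolerance
584 × 10 = 5840 Ω
Maximum = 5840 × (1 + 10/100) = 6424 Ω.

6424 Ω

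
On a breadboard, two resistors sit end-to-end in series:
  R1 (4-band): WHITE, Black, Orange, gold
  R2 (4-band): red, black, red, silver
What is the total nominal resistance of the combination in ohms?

92000 Ω

R1: white, black → 90; orange ×10^3 → 90000 Ω.
R2: red, black → 20; red ×10^2 → 2000 Ω.
Series: 90000 + 2000 = 92000 Ω.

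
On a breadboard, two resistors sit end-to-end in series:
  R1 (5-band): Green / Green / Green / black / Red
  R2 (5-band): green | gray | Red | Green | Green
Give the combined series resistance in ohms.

58200555 Ω

R1: green, green, green → 555; black ×1 → 555 Ω.
R2: green, grey, red → 582; green ×10^5 → 58200000 Ω.
Series: 555 + 58200000 = 58200555 Ω.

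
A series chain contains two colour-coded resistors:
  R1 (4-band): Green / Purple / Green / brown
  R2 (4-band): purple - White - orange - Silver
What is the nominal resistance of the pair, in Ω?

5779000 Ω

R1: green, violet → 57; green ×10^5 → 5700000 Ω.
R2: violet, white → 79; orange ×10^3 → 79000 Ω.
Series: 5700000 + 79000 = 5779000 Ω.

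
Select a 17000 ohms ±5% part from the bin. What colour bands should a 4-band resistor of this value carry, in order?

brown, violet, orange, gold

17000 Ω = 17 × 10^3.
1 → brown
7 → violet
Multiplier 10^3 → orange.
±5% tolerance → gold.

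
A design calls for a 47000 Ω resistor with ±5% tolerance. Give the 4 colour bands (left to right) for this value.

yellow, violet, orange, gold

47000 Ω = 47 × 10^3.
4 → yellow
7 → violet
Multiplier 10^3 → orange.
±5% tolerance → gold.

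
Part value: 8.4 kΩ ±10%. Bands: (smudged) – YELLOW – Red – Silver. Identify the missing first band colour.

8400 Ω = 84 × 10^2.
The first band gives digit 8 of the significand, and 8 is grey.

grey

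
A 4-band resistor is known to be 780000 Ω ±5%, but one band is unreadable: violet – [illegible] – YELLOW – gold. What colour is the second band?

grey

780000 Ω = 78 × 10^4.
The second band gives digit 8 of the significand, and 8 is grey.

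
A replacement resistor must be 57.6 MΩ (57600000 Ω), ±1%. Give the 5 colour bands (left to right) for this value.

green, violet, blue, green, brown

57600000 Ω = 576 × 10^5.
5 → green
7 → violet
6 → blue
Multiplier 10^5 → green.
±1% tolerance → brown.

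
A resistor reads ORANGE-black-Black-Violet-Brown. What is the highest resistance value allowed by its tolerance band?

3030000000 Ω

Orange → 3 (first significant figure)
Black → 0 (second significant figure)
Black → 0 (third significant figure)
Violet → ×10^7 multiplier
Brown → ±1% tolerance
300 × 10000000 = 3000000000 Ω
Highest = 3000000000 × (1 + 1/100) = 3030000000 Ω.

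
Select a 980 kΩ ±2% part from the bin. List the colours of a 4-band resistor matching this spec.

white, grey, yellow, red

980000 Ω = 98 × 10^4.
9 → white
8 → grey
Multiplier 10^4 → yellow.
±2% tolerance → red.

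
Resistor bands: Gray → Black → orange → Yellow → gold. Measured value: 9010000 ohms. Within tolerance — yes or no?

no

Grey → 8 (first significant figure)
Black → 0 (second significant figure)
Orange → 3 (third significant figure)
Yellow → ×10^4 multiplier
Gold → ±5% tolerance
803 × 10000 = 8030000 Ω
Allowed range: 7628500 Ω to 8431500 Ω.
9010000 ohms lies outside that range.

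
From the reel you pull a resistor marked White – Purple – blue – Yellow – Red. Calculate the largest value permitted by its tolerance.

White → 9 (first significant figure)
Violet → 7 (second significant figure)
Blue → 6 (third significant figure)
Yellow → ×10^4 multiplier
Red → ±2% tolerance
976 × 10000 = 9760000 Ω
Largest = 9760000 × (1 + 2/100) = 9955200 Ω.

9955200 Ω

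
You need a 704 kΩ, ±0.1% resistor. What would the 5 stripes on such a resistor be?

704000 Ω = 704 × 10^3.
7 → violet
0 → black
4 → yellow
Multiplier 10^3 → orange.
±0.1% tolerance → violet.

violet, black, yellow, orange, violet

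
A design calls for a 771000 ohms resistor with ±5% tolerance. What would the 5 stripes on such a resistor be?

771000 Ω = 771 × 10^3.
7 → violet
7 → violet
1 → brown
Multiplier 10^3 → orange.
±5% tolerance → gold.

violet, violet, brown, orange, gold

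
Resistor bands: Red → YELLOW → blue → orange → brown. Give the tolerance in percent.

±1%

The last band, brown, is the tolerance band.
Brown corresponds to ±1%.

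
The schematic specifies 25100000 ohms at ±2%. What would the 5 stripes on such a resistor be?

25100000 Ω = 251 × 10^5.
2 → red
5 → green
1 → brown
Multiplier 10^5 → green.
±2% tolerance → red.

red, green, brown, green, red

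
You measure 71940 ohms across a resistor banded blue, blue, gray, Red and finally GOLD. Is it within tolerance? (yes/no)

Blue → 6 (first significant figure)
Blue → 6 (second significant figure)
Grey → 8 (third significant figure)
Red → ×10^2 multiplier
Gold → ±5% tolerance
668 × 100 = 66800 Ω
Allowed range: 63460 Ω to 70140 Ω.
71940 ohms lies outside that range.

no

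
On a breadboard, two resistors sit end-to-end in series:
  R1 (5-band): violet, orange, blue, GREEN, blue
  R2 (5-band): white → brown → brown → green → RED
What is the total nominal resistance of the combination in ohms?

R1: violet, orange, blue → 736; green ×10^5 → 73600000 Ω.
R2: white, brown, brown → 911; green ×10^5 → 91100000 Ω.
Series: 73600000 + 91100000 = 164700000 Ω.

164700000 Ω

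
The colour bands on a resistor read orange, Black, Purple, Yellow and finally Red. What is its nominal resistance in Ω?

Orange → 3 (first significant figure)
Black → 0 (second significant figure)
Violet → 7 (third significant figure)
Yellow → ×10^4 multiplier
307 × 10000 = 3070000 Ω

3070000 Ω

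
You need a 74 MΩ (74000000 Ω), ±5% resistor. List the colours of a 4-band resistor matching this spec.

violet, yellow, blue, gold

74000000 Ω = 74 × 10^6.
7 → violet
4 → yellow
Multiplier 10^6 → blue.
±5% tolerance → gold.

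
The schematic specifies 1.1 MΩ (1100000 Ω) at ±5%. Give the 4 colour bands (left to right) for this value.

brown, brown, green, gold

1100000 Ω = 11 × 10^5.
1 → brown
1 → brown
Multiplier 10^5 → green.
±5% tolerance → gold.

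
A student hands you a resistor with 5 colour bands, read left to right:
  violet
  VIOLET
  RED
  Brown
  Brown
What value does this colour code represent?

Violet → 7 (first significant figure)
Violet → 7 (second significant figure)
Red → 2 (third significant figure)
Brown → ×10 multiplier
772 × 10 = 7720 Ω

7720 Ω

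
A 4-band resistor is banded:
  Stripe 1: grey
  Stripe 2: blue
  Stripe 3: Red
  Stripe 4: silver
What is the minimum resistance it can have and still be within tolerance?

Grey → 8 (first significant figure)
Blue → 6 (second significant figure)
Red → ×10^2 multiplier
Silver → ±10% tolerance
86 × 100 = 8600 Ω
Minimum = 8600 × (1 − 10/100) = 7740 Ω.

7740 Ω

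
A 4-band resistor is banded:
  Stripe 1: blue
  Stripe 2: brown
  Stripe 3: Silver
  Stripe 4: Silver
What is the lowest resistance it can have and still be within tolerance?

Blue → 6 (first significant figure)
Brown → 1 (second significant figure)
Silver → ×0.01 multiplier
Silver → ±10% tolerance
61 × 0.01 = 0.61 Ω
Lowest = 0.61 × (1 − 10/100) = 0.549 Ω.

0.549 Ω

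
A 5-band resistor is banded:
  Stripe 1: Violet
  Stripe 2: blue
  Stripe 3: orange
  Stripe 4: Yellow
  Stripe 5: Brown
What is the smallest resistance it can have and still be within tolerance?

Violet → 7 (first significant figure)
Blue → 6 (second significant figure)
Orange → 3 (third significant figure)
Yellow → ×10^4 multiplier
Brown → ±1% tolerance
763 × 10000 = 7630000 Ω
Smallest = 7630000 × (1 − 1/100) = 7553700 Ω.

7553700 Ω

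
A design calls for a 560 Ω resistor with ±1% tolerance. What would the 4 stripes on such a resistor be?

560 Ω = 56 × 10^1.
5 → green
6 → blue
Multiplier 10^1 → brown.
±1% tolerance → brown.

green, blue, brown, brown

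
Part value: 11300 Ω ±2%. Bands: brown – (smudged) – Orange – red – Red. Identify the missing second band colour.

brown

11300 Ω = 113 × 10^2.
The second band gives digit 1 of the significand, and 1 is brown.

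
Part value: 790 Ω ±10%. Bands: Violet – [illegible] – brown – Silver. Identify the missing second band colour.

white

790 Ω = 79 × 10^1.
The second band gives digit 9 of the significand, and 9 is white.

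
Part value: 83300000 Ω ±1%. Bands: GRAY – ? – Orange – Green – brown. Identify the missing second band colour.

83300000 Ω = 833 × 10^5.
The second band gives digit 3 of the significand, and 3 is orange.

orange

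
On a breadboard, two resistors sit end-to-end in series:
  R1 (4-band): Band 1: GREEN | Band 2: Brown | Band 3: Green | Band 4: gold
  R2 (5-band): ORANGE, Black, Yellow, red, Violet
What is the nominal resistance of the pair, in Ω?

5130400 Ω

R1: green, brown → 51; green ×10^5 → 5100000 Ω.
R2: orange, black, yellow → 304; red ×10^2 → 30400 Ω.
Series: 5100000 + 30400 = 5130400 Ω.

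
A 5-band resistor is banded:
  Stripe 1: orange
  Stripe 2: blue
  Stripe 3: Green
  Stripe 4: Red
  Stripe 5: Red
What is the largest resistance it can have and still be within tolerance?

Orange → 3 (first significant figure)
Blue → 6 (second significant figure)
Green → 5 (third significant figure)
Red → ×10^2 multiplier
Red → ±2% tolerance
365 × 100 = 36500 Ω
Largest = 36500 × (1 + 2/100) = 37230 Ω.

37230 Ω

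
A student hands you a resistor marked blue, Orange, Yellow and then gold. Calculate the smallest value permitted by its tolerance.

598500 Ω

Blue → 6 (first significant figure)
Orange → 3 (second significant figure)
Yellow → ×10^4 multiplier
Gold → ±5% tolerance
63 × 10000 = 630000 Ω
Smallest = 630000 × (1 − 5/100) = 598500 Ω.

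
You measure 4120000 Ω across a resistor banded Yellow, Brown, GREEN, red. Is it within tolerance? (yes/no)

yes

Yellow → 4 (first significant figure)
Brown → 1 (second significant figure)
Green → ×10^5 multiplier
Red → ±2% tolerance
41 × 100000 = 4100000 Ω
Allowed range: 4018000 Ω to 4182000 Ω.
4120000 Ω lies inside that range.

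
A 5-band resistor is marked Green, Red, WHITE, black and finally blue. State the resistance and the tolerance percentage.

Green → 5 (first significant figure)
Red → 2 (second significant figure)
White → 9 (third significant figure)
Black → ×1 multiplier
Blue → ±0.25% tolerance
529 × 1 = 529 Ω

529 Ω ±0.25%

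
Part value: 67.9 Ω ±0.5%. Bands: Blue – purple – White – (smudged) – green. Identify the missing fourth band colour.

gold

67.9 Ω = 679 × 10^-1.
The fourth band is the multiplier, 10^-1, which is gold.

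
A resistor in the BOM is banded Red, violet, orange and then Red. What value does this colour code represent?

Red → 2 (first significant figure)
Violet → 7 (second significant figure)
Orange → ×10^3 multiplier
27 × 1000 = 27000 Ω

27000 Ω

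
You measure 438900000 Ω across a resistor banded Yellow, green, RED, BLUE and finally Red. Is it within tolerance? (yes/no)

Yellow → 4 (first significant figure)
Green → 5 (second significant figure)
Red → 2 (third significant figure)
Blue → ×10^6 multiplier
Red → ±2% tolerance
452 × 1000000 = 452000000 Ω
Allowed range: 442960000 Ω to 461040000 Ω.
438900000 Ω lies outside that range.

no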